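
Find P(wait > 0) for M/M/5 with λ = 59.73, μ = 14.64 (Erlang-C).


a = λ/μ = 4.0799; ρ = a/5 = 0.8160
P₀ = 0.011434 (from M/M/c formula)
C(c,a) = [a^c/(c!(1−ρ))]·P₀ = [1130.46518/(120·0.1840)]·0.011434
= 51.19404·0.011434 = 0.585338

Final: 0.585338


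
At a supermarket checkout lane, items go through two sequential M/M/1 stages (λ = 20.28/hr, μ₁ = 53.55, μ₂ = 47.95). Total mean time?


Each node sees arrival rate λ = 20.28/hr (tandem ⇒ throughput preserved).
W₁ = 1/(μ₁−λ) = 1/(53.55−20.28) = 0.03006 hr
W₂ = 1/(μ₂−λ) = 1/(47.95−20.28) = 0.03614 hr
W_total = W₁ + W₂ = 0.03006 + 0.03614 = 0.06620 hr

Final: 0.06620 hr


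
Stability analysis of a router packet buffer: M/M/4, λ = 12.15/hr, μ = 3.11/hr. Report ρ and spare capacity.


Total capacity cμ = 4·3.11 = 12.44/hr
ρ = λ/(cμ) = 12.15/12.44 = 0.9767
Stable ⇔ ρ < 1: YES
Spare capacity = cμ − λ = 12.44 − 12.15 = 0.29/hr

Final: ρ = 0.9767; stable; margin = 0.29/hr


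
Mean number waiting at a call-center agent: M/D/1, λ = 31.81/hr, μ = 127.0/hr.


ρ = 31.81/127.0 = 0.2505
M/D/1: Lq = ρ²/(2(1−ρ)) = 0.06274/(2·0.7495) = 0.04185

Final: 0.04185


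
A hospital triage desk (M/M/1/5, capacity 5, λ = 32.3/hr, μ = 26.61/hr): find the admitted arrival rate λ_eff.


ρ = 1.2138; P_K = (1−ρ)ρ^5/(1−ρ^6) = 0.256289
λ_eff = λ(1 − P_K) = 32.3·(1 − 0.256289) = 32.3·0.743711 = 24.0219 /hr

Final: 24.0219 /hr


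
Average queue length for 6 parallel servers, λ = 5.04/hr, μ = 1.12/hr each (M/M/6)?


a = λ/μ = 4.5000; ρ = a/6 = 0.7500
P₀ = 0.009140
Lq = P₀·a^c·ρ / (c!·(1−ρ)²) = 0.009140·8303.76562·0.7500/(720·0.06250)
= 1.26496

Final: 1.26496


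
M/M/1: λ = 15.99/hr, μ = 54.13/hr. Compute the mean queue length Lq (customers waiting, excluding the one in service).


ρ = 15.99/54.13 = 0.2954
Lq = ρ²/(1−ρ) = 0.08726/0.7046 = 0.1238

Final: 0.1238


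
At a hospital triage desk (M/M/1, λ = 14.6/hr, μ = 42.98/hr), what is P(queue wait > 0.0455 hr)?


ρ = 14.6/42.98 = 0.3397
P(Wq > t) = ρ·e^{−(μ−λ)t} = 0.3397·e^{−1.2913}
= 0.3397·0.274916 = 0.093387

Final: 0.093387


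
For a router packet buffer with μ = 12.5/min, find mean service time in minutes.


Mean service time = 1/μ = 1/12.5 minute = 0.08000 minute
In minutes: 0.08000 × 1 = 0.08000 min

Final: 0.08000 min


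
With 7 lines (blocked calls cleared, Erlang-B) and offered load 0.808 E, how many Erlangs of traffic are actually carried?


B(7,0.808) = 0.00001989 (Erlang-B)
Carried load = a(1 − B) = 0.808·(1 − 0.00001989) = 0.808·0.999980 = 0.8080 E

Final: 0.8080 Erlangs


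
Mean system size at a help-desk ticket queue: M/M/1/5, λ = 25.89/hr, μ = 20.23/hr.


ρ = 25.89/20.23 = 1.2798
L = ρ[1 − (K+1)ρ^K + Kρ^(K+1)] / [(1−ρ)(1−ρ^(K+1))]
Numerator: 1.2798·(1 − 6·3.433056 + 5·4.393564) = 3.032430
Denominator: (-0.2798)·(-3.393564) = 0.949460
L = 3.032430/0.949460 = 3.1938

Final: 3.1938


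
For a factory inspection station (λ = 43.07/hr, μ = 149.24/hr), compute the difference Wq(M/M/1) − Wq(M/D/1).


ρ = 43.07/149.24 = 0.2886
Wq(M/M/1) = ρ/(μ−λ) = 0.2886/106.17 = 0.002718 hr
Wq(M/D/1) = ρ/(2(μ−λ)) = 0.001359 hr
Savings = 0.002718 − 0.001359 = 0.001359 hr

Final: 0.001359 hr


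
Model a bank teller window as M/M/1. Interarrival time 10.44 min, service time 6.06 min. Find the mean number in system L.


λ = 60/10.44 = 5.7471 /hr
μ = 60/6.06 = 9.9010 /hr
ρ = λ/μ = 5.7471/9.9010 = 0.5805
L = ρ/(1−ρ) = 0.5805/0.4195 = 1.3836

Final: 1.3836


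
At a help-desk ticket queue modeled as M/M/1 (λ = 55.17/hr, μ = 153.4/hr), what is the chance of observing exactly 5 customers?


ρ = 55.17/153.4 = 0.3596
P_n = (1−ρ)·ρ^n = (1 − 0.3596)·0.3596^5 = 0.6404·0.006017 = 0.003853

Final: 0.003853


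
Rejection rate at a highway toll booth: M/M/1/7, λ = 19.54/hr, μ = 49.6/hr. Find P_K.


ρ = λ/μ = 19.54/49.6 = 0.3940
P_K = (1−ρ)ρ^K/(1−ρ^(K+1)) = (0.6060·0.001473)/(1 − 0.0005802)
= 0.0008925/0.999420 = 0.0008930

Final: 0.0008930


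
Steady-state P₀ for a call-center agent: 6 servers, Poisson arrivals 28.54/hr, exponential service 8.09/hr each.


a = λ/μ = 28.54/8.09 = 3.5278; ρ = a/c = 0.5880
Σ_{k=0}^{5} a^k/k! (terms k=0..5) = 1.00000 + 3.52781 + 6.22273 + 7.31754 + 6.45373 + 4.55351 = 29.07531
Tail: a^6/(6!(1−ρ)) = 1927.66998/(720·0.4120) = 6.49785
P₀ = 1/(29.07531 + 6.49785) = 1/35.57317 = 0.028111

Final: 0.028111


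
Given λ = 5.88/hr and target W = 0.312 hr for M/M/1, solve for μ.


W = 1/(μ−λ) ⇒ μ − λ = 1/W = 1/0.312 = 3.2051
μ = λ + 1/W = 5.88 + 3.2051 = 9.0851 per hr

Final: 9.0851 /hr


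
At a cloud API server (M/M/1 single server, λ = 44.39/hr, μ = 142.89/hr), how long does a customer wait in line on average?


ρ = 44.39/142.89 = 0.3107
Wq = ρ/(μ−λ) = 0.3107/(142.89 − 44.39) = 0.3107/98.50 = 0.003154 hr

Final: 0.003154 hr


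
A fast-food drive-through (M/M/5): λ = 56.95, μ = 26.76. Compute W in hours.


a = 2.1282; ρ = 0.4256; P₀ = 0.117823
Lq = P₀·a^c·ρ/(c!(1−ρ)²) = 0.05530
Wq = Lq/λ = 0.05530/56.95 = 0.0009711 hr
W = Wq + 1/μ = 0.0009711 + 0.03737 = 0.03834 hr

Final: 0.03834 hr


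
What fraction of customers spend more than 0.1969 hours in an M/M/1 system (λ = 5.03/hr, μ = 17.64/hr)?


W ~ Exponential(μ−λ) for M/M/1.
μ − λ = 17.64 − 5.03 = 12.6100
P(W > t) = e^{−(μ−λ)t} = e^{−2.4829} = 0.083500

Final: 0.083500


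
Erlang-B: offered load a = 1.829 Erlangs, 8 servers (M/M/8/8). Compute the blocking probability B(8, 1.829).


B(c,a) = (a^c/c!) / Σ_{k=0}^{c} a^k/k!
a^8/8! = 0.003106
Σ terms (k=0..8): 1.00000 + 1.82900 + 1.67262 + 1.01974 + 0.46628 + 0.17056 + 0.05199 + 0.01359 + 0.003106 = 6.226887
B = 0.003106/6.226887 = 0.0004988

Final: 0.0004988


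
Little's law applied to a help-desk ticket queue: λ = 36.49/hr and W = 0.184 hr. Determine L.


L = λW = 36.49·0.184 = 6.7142

Final: 6.7142


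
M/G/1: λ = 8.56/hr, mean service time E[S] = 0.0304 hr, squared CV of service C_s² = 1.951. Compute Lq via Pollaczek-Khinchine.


ρ = λ·E[S] = 8.56·0.0304 = 0.2602
Lq = ρ²(1+C_s²)/(2(1−ρ)) = 0.06772·(1+1.951)/(2·0.7398)
= 0.06772·2.9510/1.4796 = 0.13506

Final: 0.13506


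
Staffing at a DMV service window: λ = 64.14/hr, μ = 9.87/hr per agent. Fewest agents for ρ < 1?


Stability requires cμ > λ ⇔ c > λ/μ.
λ/μ = 64.14/9.87 = 6.4985
Minimum integer c = ⌊6.4985⌋ + 1 = 7
Check: 7·9.87 = 69.09 > 64.14, while 6·9.87 = 59.22 ≤ 64.14

Final: 7 servers


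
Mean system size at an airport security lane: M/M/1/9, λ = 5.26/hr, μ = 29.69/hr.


ρ = 5.26/29.69 = 0.1772
L = ρ[1 − (K+1)ρ^K + Kρ^(K+1)] / [(1−ρ)(1−ρ^(K+1))]
Numerator: 0.1772·(1 − 10·0.0000001719 + 9·0.00000003046) = 0.177164
Denominator: (0.8228)·(1.000000) = 0.822836
L = 0.177164/0.822836 = 0.2153

Final: 0.2153


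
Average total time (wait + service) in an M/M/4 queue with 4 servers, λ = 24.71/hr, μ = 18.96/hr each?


a = 1.3033; ρ = 0.3258; P₀ = 0.270288
Lq = P₀·a^c·ρ/(c!(1−ρ)²) = 0.02329
Wq = Lq/λ = 0.02329/24.71 = 0.0009425 hr
W = Wq + 1/μ = 0.0009425 + 0.05274 = 0.05369 hr

Final: 0.05369 hr


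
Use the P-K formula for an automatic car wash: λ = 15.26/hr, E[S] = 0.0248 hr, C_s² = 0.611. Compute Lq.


ρ = λ·E[S] = 15.26·0.0248 = 0.3784
Lq = ρ²(1+C_s²)/(2(1−ρ)) = 0.1432·(1+0.611)/(2·0.6216)
= 0.1432·1.6110/1.2431 = 0.18561

Final: 0.18561


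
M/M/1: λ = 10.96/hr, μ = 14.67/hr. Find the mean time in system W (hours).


W = 1/(μ−λ) = 1/(14.67 − 10.96) = 1/3.71 = 0.2695 hr

Final: 0.2695 hr


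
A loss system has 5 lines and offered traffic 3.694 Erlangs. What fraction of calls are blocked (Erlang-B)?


B(c,a) = (a^c/c!) / Σ_{k=0}^{c} a^k/k!
a^5/5! = 5.731961
Σ terms (k=0..5): 1.00000 + 3.69400 + 6.82282 + 8.40116 + 7.75847 + 5.73196 = 33.408416
B = 5.731961/33.408416 = 0.171572

Final: 0.171572


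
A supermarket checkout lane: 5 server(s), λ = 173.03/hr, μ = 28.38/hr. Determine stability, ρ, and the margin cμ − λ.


Total capacity cμ = 5·28.38 = 141.90/hr
ρ = λ/(cμ) = 173.03/141.90 = 1.2194
Stable ⇔ ρ < 1: NO
Spare capacity = cμ − λ = 141.90 − 173.03 = -31.13/hr

Final: ρ = 1.2194; unstable; margin = -31.13/hr


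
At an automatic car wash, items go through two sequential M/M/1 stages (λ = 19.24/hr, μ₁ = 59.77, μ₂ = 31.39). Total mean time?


Each node sees arrival rate λ = 19.24/hr (tandem ⇒ throughput preserved).
W₁ = 1/(μ₁−λ) = 1/(59.77−19.24) = 0.02467 hr
W₂ = 1/(μ₂−λ) = 1/(31.39−19.24) = 0.08230 hr
W_total = W₁ + W₂ = 0.02467 + 0.08230 = 0.10698 hr

Final: 0.10698 hr


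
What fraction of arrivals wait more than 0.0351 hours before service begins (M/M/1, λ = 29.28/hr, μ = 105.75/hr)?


ρ = 29.28/105.75 = 0.2769
P(Wq > t) = ρ·e^{−(μ−λ)t} = 0.2769·e^{−2.6841}
= 0.2769·0.068283 = 0.018906

Final: 0.018906


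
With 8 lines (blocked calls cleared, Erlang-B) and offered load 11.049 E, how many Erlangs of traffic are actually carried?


B(8,11.049) = 0.384814 (Erlang-B)
Carried load = a(1 − B) = 11.049·(1 − 0.384814) = 11.049·0.615186 = 6.7972 E

Final: 6.7972 Erlangs


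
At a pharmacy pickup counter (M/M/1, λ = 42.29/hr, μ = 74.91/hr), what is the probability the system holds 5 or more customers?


ρ = 42.29/74.91 = 0.5645
P(N ≥ n) = ρ^n = 0.5645^5 = 0.057344

Final: 0.057344


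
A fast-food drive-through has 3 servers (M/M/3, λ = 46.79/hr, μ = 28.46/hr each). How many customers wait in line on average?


a = λ/μ = 1.6441; ρ = a/3 = 0.5480
P₀ = 0.177488
Lq = P₀·a^c·ρ / (c!·(1−ρ)²) = 0.177488·4.44380·0.5480/(6·0.20429)
= 0.35264

Final: 0.35264


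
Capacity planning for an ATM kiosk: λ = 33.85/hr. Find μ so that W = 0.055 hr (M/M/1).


W = 1/(μ−λ) ⇒ μ − λ = 1/W = 1/0.055 = 18.1818
μ = λ + 1/W = 33.85 + 18.1818 = 52.0318 per hr

Final: 52.0318 /hr


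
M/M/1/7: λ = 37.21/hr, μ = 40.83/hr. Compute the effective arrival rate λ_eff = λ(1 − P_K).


ρ = 0.9113; P_K = (1−ρ)ρ^7/(1−ρ^8) = 0.088310
λ_eff = λ(1 − P_K) = 37.21·(1 − 0.088310) = 37.21·0.911690 = 33.9240 /hr

Final: 33.9240 /hr


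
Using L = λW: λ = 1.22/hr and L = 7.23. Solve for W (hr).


W = L/λ = 7.23/1.22 = 5.9262 hr

Final: 5.9262 hr


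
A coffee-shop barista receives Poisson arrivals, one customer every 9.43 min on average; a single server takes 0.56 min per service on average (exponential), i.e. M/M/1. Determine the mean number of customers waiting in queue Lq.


λ = 60/9.43 = 6.3627 /hr
μ = 60/0.56 = 107.1429 /hr
ρ = λ/μ = 6.3627/107.1429 = 0.05938
Lq = ρ²/(1−ρ) = 0.003527/0.9406 = 0.003749

Final: 0.003749


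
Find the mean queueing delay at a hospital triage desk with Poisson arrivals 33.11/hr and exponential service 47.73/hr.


ρ = 33.11/47.73 = 0.6937
Wq = ρ/(μ−λ) = 0.6937/(47.73 − 33.11) = 0.6937/14.62 = 0.04745 hr

Final: 0.04745 hr


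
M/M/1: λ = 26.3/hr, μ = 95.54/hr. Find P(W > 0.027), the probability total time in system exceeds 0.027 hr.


W ~ Exponential(μ−λ) for M/M/1.
μ − λ = 95.54 − 26.3 = 69.2400
P(W > t) = e^{−(μ−λ)t} = e^{−1.8695} = 0.154204

Final: 0.154204


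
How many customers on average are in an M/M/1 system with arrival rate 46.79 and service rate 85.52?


ρ = λ/μ = 46.79/85.52 = 0.5471
L = ρ/(1−ρ) = 0.5471/(1 − 0.5471) = 0.5471/0.4529 = 1.2081

Final: 1.2081


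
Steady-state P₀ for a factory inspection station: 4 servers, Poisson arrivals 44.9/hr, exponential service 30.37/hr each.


a = λ/μ = 44.9/30.37 = 1.4784; ρ = a/c = 0.3696
Σ_{k=0}^{3} a^k/k! (terms k=0..3) = 1.00000 + 1.47843 + 1.09288 + 0.53858 = 4.10990
Tail: a^4/(4!(1−ρ)) = 4.77756/(24·0.6304) = 0.31578
P₀ = 1/(4.10990 + 0.31578) = 1/4.42568 = 0.225954

Final: 0.225954


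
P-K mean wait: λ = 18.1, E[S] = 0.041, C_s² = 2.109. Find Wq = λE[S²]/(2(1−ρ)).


ρ = λ·E[S] = 18.1·0.041 = 0.7421
E[S²] = E[S]²(1+C_s²) = 0.041²·(1+2.109) = 0.005226
Wq = λ·E[S²]/(2(1−ρ)) = 18.1·0.005226/(2·0.2579) = 0.18339 hr

Final: 0.18339 hr


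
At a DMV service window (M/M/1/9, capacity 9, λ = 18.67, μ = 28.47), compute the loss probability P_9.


ρ = λ/μ = 18.67/28.47 = 0.6558
P_K = (1−ρ)ρ^K/(1−ρ^(K+1)) = (0.3442·0.022429)/(1 − 0.014709)
= 0.007721/0.985291 = 0.007836

Final: 0.007836


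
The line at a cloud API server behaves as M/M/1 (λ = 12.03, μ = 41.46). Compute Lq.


ρ = 12.03/41.46 = 0.2902
Lq = ρ²/(1−ρ) = 0.08419/0.7098 = 0.1186

Final: 0.1186


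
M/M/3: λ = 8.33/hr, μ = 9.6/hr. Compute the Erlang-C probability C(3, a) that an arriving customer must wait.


a = λ/μ = 0.8677; ρ = a/3 = 0.2892
P₀ = 0.417125 (from M/M/c formula)
C(c,a) = [a^c/(c!(1−ρ))]·P₀ = [0.65331/(6·0.7108)]·0.417125
= 0.15320·0.417125 = 0.063901

Final: 0.063901


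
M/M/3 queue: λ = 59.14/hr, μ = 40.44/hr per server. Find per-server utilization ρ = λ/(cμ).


ρ = λ/(cμ) = 59.14/(3·40.44) = 59.14/121.32 = 0.4875

Final: 0.4875


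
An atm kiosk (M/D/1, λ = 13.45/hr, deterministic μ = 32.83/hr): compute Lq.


ρ = 13.45/32.83 = 0.4097
M/D/1: Lq = ρ²/(2(1−ρ)) = 0.1678/(2·0.5903) = 0.14216

Final: 0.14216


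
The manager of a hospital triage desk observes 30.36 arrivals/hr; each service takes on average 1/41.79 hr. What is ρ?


ρ = λ/μ = 30.36/41.79 = 0.7265

Final: 0.7265


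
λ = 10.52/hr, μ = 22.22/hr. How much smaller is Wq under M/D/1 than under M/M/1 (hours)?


ρ = 10.52/22.22 = 0.4734
Wq(M/M/1) = ρ/(μ−λ) = 0.4734/11.70 = 0.04047 hr
Wq(M/D/1) = ρ/(2(μ−λ)) = 0.02023 hr
Savings = 0.04047 − 0.02023 = 0.02023 hr

Final: 0.02023 hr


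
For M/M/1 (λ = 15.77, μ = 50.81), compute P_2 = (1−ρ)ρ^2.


ρ = 15.77/50.81 = 0.3104
P_n = (1−ρ)·ρ^n = (1 − 0.3104)·0.3104^2 = 0.6896·0.096331 = 0.066432

Final: 0.066432


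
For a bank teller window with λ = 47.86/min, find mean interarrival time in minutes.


Mean interarrival time = 1/λ = 1/47.86 minute = 0.02089 minute
In minutes: 0.02089 × 1 = 0.02089 min

Final: 0.02089 min


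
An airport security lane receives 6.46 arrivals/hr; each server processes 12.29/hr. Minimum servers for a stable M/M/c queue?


Stability requires cμ > λ ⇔ c > λ/μ.
λ/μ = 6.46/12.29 = 0.5256
Minimum integer c = ⌊0.5256⌋ + 1 = 1
Check: 1·12.29 = 12.29 > 6.46, while 0·12.29 = 0.00 ≤ 6.46

Final: 1 servers


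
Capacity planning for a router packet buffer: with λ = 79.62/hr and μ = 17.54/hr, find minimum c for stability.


Stability requires cμ > λ ⇔ c > λ/μ.
λ/μ = 79.62/17.54 = 4.5393
Minimum integer c = ⌊4.5393⌋ + 1 = 5
Check: 5·17.54 = 87.70 > 79.62, while 4·17.54 = 70.16 ≤ 79.62

Final: 5 servers


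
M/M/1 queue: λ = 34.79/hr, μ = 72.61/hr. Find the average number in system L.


ρ = λ/μ = 34.79/72.61 = 0.4791
L = ρ/(1−ρ) = 0.4791/(1 − 0.4791) = 0.4791/0.5209 = 0.9199

Final: 0.9199


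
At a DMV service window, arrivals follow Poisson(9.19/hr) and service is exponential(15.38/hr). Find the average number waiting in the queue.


ρ = 9.19/15.38 = 0.5975
Lq = ρ²/(1−ρ) = 0.3570/0.4025 = 0.8871

Final: 0.8871


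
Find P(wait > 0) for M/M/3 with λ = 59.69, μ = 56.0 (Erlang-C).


a = λ/μ = 1.0659; ρ = a/3 = 0.3553
P₀ = 0.339326 (from M/M/c formula)
C(c,a) = [a^c/(c!(1−ρ))]·P₀ = [1.21099/(6·0.6447)]·0.339326
= 0.31306·0.339326 = 0.106230

Final: 0.106230


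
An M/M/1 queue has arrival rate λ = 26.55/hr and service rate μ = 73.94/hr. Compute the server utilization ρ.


ρ = λ/μ = 26.55/73.94 = 0.3591

Final: 0.3591


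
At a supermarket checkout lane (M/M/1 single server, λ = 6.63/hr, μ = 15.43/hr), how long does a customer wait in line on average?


ρ = 6.63/15.43 = 0.4297
Wq = ρ/(μ−λ) = 0.4297/(15.43 − 6.63) = 0.4297/8.80 = 0.04883 hr

Final: 0.04883 hr


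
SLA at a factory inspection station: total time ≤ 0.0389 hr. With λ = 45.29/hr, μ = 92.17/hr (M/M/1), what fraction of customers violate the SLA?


W ~ Exponential(μ−λ) for M/M/1.
μ − λ = 92.17 − 45.29 = 46.8800
P(W > t) = e^{−(μ−λ)t} = e^{−1.8236} = 0.161438

Final: 0.161438


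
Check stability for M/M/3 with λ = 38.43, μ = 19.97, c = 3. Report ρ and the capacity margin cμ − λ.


Total capacity cμ = 3·19.97 = 59.91/hr
ρ = λ/(cμ) = 38.43/59.91 = 0.6415
Stable ⇔ ρ < 1: YES
Spare capacity = cμ − λ = 59.91 − 38.43 = 21.48/hr

Final: ρ = 0.6415; stable; margin = 21.48/hr


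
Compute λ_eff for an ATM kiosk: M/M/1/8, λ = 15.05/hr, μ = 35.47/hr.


ρ = 0.4243; P_K = (1−ρ)ρ^8/(1−ρ^9) = 0.0006050
λ_eff = λ(1 − P_K) = 15.05·(1 − 0.0006050) = 15.05·0.999395 = 15.0409 /hr

Final: 15.0409 /hr


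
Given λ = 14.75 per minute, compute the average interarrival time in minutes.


Mean interarrival time = 1/λ = 1/14.75 minute = 0.06780 minute
In minutes: 0.06780 × 1 = 0.06780 min

Final: 0.06780 min


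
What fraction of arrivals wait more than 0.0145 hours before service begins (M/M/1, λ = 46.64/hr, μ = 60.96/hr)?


ρ = 46.64/60.96 = 0.7651
P(Wq > t) = ρ·e^{−(μ−λ)t} = 0.7651·e^{−0.2076}
= 0.7651·0.812499 = 0.621637

Final: 0.621637


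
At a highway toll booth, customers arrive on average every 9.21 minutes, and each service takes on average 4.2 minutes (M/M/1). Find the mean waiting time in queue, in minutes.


λ = 60/9.21 = 6.5147 /hr
μ = 60/4.2 = 14.2857 /hr
ρ = λ/μ = 6.5147/14.2857 = 0.4560
Wq = ρ/(μ−λ) = 0.4560/(14.2857−6.5147) = 0.05868 hr
In minutes: 0.05868·60 = 3.521 min

Final: 3.521 min


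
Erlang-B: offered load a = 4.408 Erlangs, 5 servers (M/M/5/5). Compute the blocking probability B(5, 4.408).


B(c,a) = (a^c/c!) / Σ_{k=0}^{c} a^k/k!
a^5/5! = 13.868410
Σ terms (k=0..5): 1.00000 + 4.40800 + 9.71523 + 14.27491 + 15.73096 + 13.86841 = 58.997512
B = 13.868410/58.997512 = 0.235068

Final: 0.235068


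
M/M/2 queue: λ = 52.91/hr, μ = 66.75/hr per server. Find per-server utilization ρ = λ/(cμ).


ρ = λ/(cμ) = 52.91/(2·66.75) = 52.91/133.50 = 0.3963

Final: 0.3963


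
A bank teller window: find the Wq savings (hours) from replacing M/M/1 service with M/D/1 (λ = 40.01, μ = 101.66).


ρ = 40.01/101.66 = 0.3936
Wq(M/M/1) = ρ/(μ−λ) = 0.3936/61.65 = 0.006384 hr
Wq(M/D/1) = ρ/(2(μ−λ)) = 0.003192 hr
Savings = 0.006384 − 0.003192 = 0.003192 hr

Final: 0.003192 hr


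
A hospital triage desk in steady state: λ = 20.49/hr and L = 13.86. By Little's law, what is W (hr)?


W = L/λ = 13.86/20.49 = 0.6764 hr

Final: 0.6764 hr


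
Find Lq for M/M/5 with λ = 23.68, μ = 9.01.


a = λ/μ = 2.6282; ρ = a/5 = 0.5256
P₀ = 0.069938
Lq = P₀·a^c·ρ / (c!·(1−ρ)²) = 0.069938·125.39625·0.5256/(120·0.22502)
= 0.17072

Final: 0.17072


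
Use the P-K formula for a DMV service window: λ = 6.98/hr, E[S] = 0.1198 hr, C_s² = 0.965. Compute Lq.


ρ = λ·E[S] = 6.98·0.1198 = 0.8362
Lq = ρ²(1+C_s²)/(2(1−ρ)) = 0.6992·(1+0.965)/(2·0.1638)
= 0.6992·1.9650/0.3276 = 4.19424

Final: 4.19424


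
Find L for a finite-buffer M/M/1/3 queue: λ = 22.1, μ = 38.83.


ρ = 22.1/38.83 = 0.5691
L = ρ[1 − (K+1)ρ^K + Kρ^(K+1)] / [(1−ρ)(1−ρ^(K+1))]
Numerator: 0.5691·(1 − 4·0.184363 + 3·0.104930) = 0.328590
Denominator: (0.4309)·(0.895070) = 0.385643
L = 0.328590/0.385643 = 0.8521

Final: 0.8521


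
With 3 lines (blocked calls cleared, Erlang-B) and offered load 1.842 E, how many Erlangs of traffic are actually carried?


B(3,1.842) = 0.186670 (Erlang-B)
Carried load = a(1 − B) = 1.842·(1 − 0.186670) = 1.842·0.813330 = 1.4982 E

Final: 1.4982 Erlangs


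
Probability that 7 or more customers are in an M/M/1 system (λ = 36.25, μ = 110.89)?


ρ = 36.25/110.89 = 0.3269
P(N ≥ n) = ρ^n = 0.3269^7 = 0.0003989

Final: 0.0003989


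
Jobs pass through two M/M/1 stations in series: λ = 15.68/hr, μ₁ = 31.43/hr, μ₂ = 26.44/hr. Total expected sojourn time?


Each node sees arrival rate λ = 15.68/hr (tandem ⇒ throughput preserved).
W₁ = 1/(μ₁−λ) = 1/(31.43−15.68) = 0.06349 hr
W₂ = 1/(μ₂−λ) = 1/(26.44−15.68) = 0.09294 hr
W_total = W₁ + W₂ = 0.06349 + 0.09294 = 0.15643 hr

Final: 0.15643 hr


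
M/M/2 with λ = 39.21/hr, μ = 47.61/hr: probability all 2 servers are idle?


a = λ/μ = 39.21/47.61 = 0.8236; ρ = a/c = 0.4118
Σ_{k=0}^{1} a^k/k! (terms k=0..1) = 1.00000 + 0.82357 = 1.82357
Tail: a^2/(2!(1−ρ)) = 0.67826/(2·0.5882) = 0.57654
P₀ = 1/(1.82357 + 0.57654) = 1/2.40011 = 0.416648

Final: 0.416648


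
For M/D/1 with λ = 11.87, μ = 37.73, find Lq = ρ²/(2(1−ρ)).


ρ = 11.87/37.73 = 0.3146
M/D/1: Lq = ρ²/(2(1−ρ)) = 0.09898/(2·0.6854) = 0.07220

Final: 0.07220


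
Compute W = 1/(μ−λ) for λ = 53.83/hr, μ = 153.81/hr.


W = 1/(μ−λ) = 1/(153.81 − 53.83) = 1/99.98 = 0.01000 hr

Final: 0.01000 hr


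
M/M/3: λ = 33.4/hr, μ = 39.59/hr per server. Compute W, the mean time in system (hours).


a = 0.8436; ρ = 0.2812; P₀ = 0.427579
Lq = P₀·a^c·ρ/(c!(1−ρ)²) = 0.02329
Wq = Lq/λ = 0.02329/33.4 = 0.0006973 hr
W = Wq + 1/μ = 0.0006973 + 0.02526 = 0.02596 hr

Final: 0.02596 hr


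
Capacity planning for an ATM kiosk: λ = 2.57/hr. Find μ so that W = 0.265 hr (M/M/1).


W = 1/(μ−λ) ⇒ μ − λ = 1/W = 1/0.265 = 3.7736
μ = λ + 1/W = 2.57 + 3.7736 = 6.3436 per hr

Final: 6.3436 /hr


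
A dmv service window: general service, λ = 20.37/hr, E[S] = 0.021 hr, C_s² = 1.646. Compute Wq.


ρ = λ·E[S] = 20.37·0.021 = 0.4278
E[S²] = E[S]²(1+C_s²) = 0.021²·(1+1.646) = 0.001167
Wq = λ·E[S²]/(2(1−ρ)) = 20.37·0.001167/(2·0.5722) = 0.02077 hr

Final: 0.02077 hr


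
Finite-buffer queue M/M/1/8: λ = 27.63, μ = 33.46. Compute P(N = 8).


ρ = λ/μ = 27.63/33.46 = 0.8258
P_K = (1−ρ)ρ^K/(1−ρ^(K+1)) = (0.1742·0.216192)/(1 − 0.178523)
= 0.037669/0.821477 = 0.045855

Final: 0.045855


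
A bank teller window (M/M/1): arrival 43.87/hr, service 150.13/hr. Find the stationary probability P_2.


ρ = 43.87/150.13 = 0.2922
P_n = (1−ρ)·ρ^n = (1 − 0.2922)·0.2922^2 = 0.7078·0.085389 = 0.060437

Final: 0.060437


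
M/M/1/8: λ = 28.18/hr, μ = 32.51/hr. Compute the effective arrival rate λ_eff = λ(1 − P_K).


ρ = 0.8668; P_K = (1−ρ)ρ^8/(1−ρ^9) = 0.058652
λ_eff = λ(1 − P_K) = 28.18·(1 − 0.058652) = 28.18·0.941348 = 26.5272 /hr

Final: 26.5272 /hr


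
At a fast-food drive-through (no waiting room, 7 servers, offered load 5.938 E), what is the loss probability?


B(c,a) = (a^c/c!) / Σ_{k=0}^{c} a^k/k!
a^7/7! = 51.647680
Σ terms (k=0..7): 1.00000 + 5.93800 + 17.62992 + 34.89549 + 51.80236 + 61.52048 + 60.88477 + 51.64768 = 285.318702
B = 51.647680/285.318702 = 0.181018

Final: 0.181018


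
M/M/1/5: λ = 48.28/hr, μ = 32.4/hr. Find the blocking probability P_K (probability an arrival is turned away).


ρ = λ/μ = 48.28/32.4 = 1.4901
P_K = (1−ρ)ρ^K/(1−ρ^(K+1)) = (-0.4901·7.347021)/(1 − 10.947968)
= -3.600947/-9.947968 = 0.361978

Final: 0.361978


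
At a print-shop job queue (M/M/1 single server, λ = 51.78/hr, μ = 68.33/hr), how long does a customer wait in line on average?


ρ = 51.78/68.33 = 0.7578
Wq = ρ/(μ−λ) = 0.7578/(68.33 − 51.78) = 0.7578/16.55 = 0.04579 hr

Final: 0.04579 hr


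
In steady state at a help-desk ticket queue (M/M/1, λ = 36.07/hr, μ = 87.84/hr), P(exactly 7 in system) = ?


ρ = 36.07/87.84 = 0.4106
P_n = (1−ρ)·ρ^n = (1 − 0.4106)·0.4106^7 = 0.5894·0.001969 = 0.001160

Final: 0.001160


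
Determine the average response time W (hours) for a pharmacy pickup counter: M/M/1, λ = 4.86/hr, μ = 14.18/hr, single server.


W = 1/(μ−λ) = 1/(14.18 − 4.86) = 1/9.32 = 0.1073 hr

Final: 0.1073 hr


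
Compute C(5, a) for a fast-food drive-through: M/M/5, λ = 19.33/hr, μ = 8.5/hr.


a = λ/μ = 2.2741; ρ = a/5 = 0.4548
P₀ = 0.101377 (from M/M/c formula)
C(c,a) = [a^c/(c!(1−ρ))]·P₀ = [60.82255/(120·0.5452)]·0.101377
= 0.92971·0.101377 = 0.094251

Final: 0.094251


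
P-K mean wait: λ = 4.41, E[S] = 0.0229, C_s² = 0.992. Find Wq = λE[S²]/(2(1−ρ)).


ρ = λ·E[S] = 4.41·0.0229 = 0.1010
E[S²] = E[S]²(1+C_s²) = 0.0229²·(1+0.992) = 0.001045
Wq = λ·E[S²]/(2(1−ρ)) = 4.41·0.001045/(2·0.8990) = 0.002562 hr

Final: 0.002562 hr


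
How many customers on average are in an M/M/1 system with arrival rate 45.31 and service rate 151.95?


ρ = λ/μ = 45.31/151.95 = 0.2982
L = ρ/(1−ρ) = 0.2982/(1 − 0.2982) = 0.2982/0.7018 = 0.4249

Final: 0.4249


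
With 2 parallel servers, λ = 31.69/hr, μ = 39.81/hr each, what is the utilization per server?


ρ = λ/(cμ) = 31.69/(2·39.81) = 31.69/79.62 = 0.3980

Final: 0.3980


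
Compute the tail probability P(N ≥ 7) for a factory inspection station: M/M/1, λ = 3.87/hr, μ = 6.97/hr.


ρ = 3.87/6.97 = 0.5552
P(N ≥ n) = ρ^n = 0.5552^7 = 0.016268

Final: 0.016268


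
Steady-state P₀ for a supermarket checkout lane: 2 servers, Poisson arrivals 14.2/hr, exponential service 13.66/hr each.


a = λ/μ = 14.2/13.66 = 1.0395; ρ = a/c = 0.5198
Σ_{k=0}^{1} a^k/k! (terms k=0..1) = 1.00000 + 1.03953 = 2.03953
Tail: a^2/(2!(1−ρ)) = 1.08063/(2·0.4802) = 1.12510
P₀ = 1/(2.03953 + 1.12510) = 1/3.16463 = 0.315992

Final: 0.315992


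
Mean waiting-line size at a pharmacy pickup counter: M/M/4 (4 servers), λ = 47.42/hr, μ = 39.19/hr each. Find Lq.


a = λ/μ = 1.2100; ρ = a/4 = 0.3025
P₀ = 0.297144
Lq = P₀·a^c·ρ / (c!·(1−ρ)²) = 0.297144·2.14361·0.3025/(24·0.48651)
= 0.01650

Final: 0.01650


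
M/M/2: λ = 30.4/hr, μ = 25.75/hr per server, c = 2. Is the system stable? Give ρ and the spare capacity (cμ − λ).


Total capacity cμ = 2·25.75 = 51.50/hr
ρ = λ/(cμ) = 30.4/51.50 = 0.5903
Stable ⇔ ρ < 1: YES
Spare capacity = cμ − λ = 51.50 − 30.4 = 21.10/hr

Final: ρ = 0.5903; stable; margin = 21.10/hr


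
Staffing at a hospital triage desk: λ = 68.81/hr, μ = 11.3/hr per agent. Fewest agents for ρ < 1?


Stability requires cμ > λ ⇔ c > λ/μ.
λ/μ = 68.81/11.3 = 6.0894
Minimum integer c = ⌊6.0894⌋ + 1 = 7
Check: 7·11.3 = 79.10 > 68.81, while 6·11.3 = 67.80 ≤ 68.81

Final: 7 servers


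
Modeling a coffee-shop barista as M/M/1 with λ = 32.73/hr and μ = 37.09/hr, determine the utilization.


ρ = λ/μ = 32.73/37.09 = 0.8824

Final: 0.8824


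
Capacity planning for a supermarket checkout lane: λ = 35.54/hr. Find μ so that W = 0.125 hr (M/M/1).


W = 1/(μ−λ) ⇒ μ − λ = 1/W = 1/0.125 = 8.0000
μ = λ + 1/W = 35.54 + 8.0000 = 43.5400 per hr

Final: 43.5400 /hr


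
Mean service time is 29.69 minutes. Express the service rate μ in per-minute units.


μ = 1/(service time) in consistent units.
1 minute = 1 min, so μ = 1/29.69 = 0.03368 per minute

Final: 0.03368 /min


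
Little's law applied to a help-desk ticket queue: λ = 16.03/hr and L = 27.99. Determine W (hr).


W = L/λ = 27.99/16.03 = 1.7461 hr

Final: 1.7461 hr


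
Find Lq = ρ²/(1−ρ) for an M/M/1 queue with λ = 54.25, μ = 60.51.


ρ = 54.25/60.51 = 0.8965
Lq = ρ²/(1−ρ) = 0.8038/0.1035 = 7.7696

Final: 7.7696


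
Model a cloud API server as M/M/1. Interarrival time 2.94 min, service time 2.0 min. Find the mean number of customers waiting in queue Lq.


λ = 60/2.94 = 20.4082 /hr
μ = 60/2.0 = 30.0000 /hr
ρ = λ/μ = 20.4082/30.0000 = 0.6803
Lq = ρ²/(1−ρ) = 0.4628/0.3197 = 1.4474

Final: 1.4474


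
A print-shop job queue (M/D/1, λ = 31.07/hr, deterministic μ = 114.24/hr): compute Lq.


ρ = 31.07/114.24 = 0.2720
M/D/1: Lq = ρ²/(2(1−ρ)) = 0.07397/(2·0.7280) = 0.05080

Final: 0.05080


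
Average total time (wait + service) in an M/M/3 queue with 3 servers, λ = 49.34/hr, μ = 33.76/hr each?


a = 1.4615; ρ = 0.4872; P₀ = 0.220071
Lq = P₀·a^c·ρ/(c!(1−ρ)²) = 0.21209
Wq = Lq/λ = 0.21209/49.34 = 0.004299 hr
W = Wq + 1/μ = 0.004299 + 0.02962 = 0.03392 hr

Final: 0.03392 hr


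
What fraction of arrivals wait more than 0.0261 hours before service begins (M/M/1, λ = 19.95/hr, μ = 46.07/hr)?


ρ = 19.95/46.07 = 0.4330
P(Wq > t) = ρ·e^{−(μ−λ)t} = 0.4330·e^{−0.6817}
= 0.4330·0.505740 = 0.219004

Final: 0.219004


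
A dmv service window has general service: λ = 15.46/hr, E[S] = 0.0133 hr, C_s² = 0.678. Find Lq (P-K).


ρ = λ·E[S] = 15.46·0.0133 = 0.2056
Lq = ρ²(1+C_s²)/(2(1−ρ)) = 0.04228·(1+0.678)/(2·0.7944)
= 0.04228·1.6780/1.5888 = 0.04465

Final: 0.04465


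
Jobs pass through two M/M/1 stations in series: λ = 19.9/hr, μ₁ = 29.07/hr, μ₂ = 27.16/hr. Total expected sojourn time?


Each node sees arrival rate λ = 19.9/hr (tandem ⇒ throughput preserved).
W₁ = 1/(μ₁−λ) = 1/(29.07−19.9) = 0.10905 hr
W₂ = 1/(μ₂−λ) = 1/(27.16−19.9) = 0.13774 hr
W_total = W₁ + W₂ = 0.10905 + 0.13774 = 0.24679 hr

Final: 0.24679 hr


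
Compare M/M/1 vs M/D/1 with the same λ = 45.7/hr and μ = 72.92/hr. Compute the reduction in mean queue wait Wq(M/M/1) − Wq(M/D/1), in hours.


ρ = 45.7/72.92 = 0.6267
Wq(M/M/1) = ρ/(μ−λ) = 0.6267/27.22 = 0.02302 hr
Wq(M/D/1) = ρ/(2(μ−λ)) = 0.01151 hr
Savings = 0.02302 − 0.01151 = 0.01151 hr

Final: 0.01151 hr


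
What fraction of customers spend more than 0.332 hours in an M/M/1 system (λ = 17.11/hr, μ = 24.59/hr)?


W ~ Exponential(μ−λ) for M/M/1.
μ − λ = 24.59 − 17.11 = 7.4800
P(W > t) = e^{−(μ−λ)t} = e^{−2.4834} = 0.083462

Final: 0.083462


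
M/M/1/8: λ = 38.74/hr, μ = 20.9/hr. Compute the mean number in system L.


ρ = 38.74/20.9 = 1.8536
L = ρ[1 − (K+1)ρ^K + Kρ^(K+1)] / [(1−ρ)(1−ρ^(K+1))]
Numerator: 1.8536·(1 − 9·139.349894 + 8·258.297363) = 1507.393529
Denominator: (-0.8536)·(-257.297363) = 219.626074
L = 1507.393529/219.626074 = 6.8635

Final: 6.8635


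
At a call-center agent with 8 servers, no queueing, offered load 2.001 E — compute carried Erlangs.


B(8,2.001) = 0.0008621 (Erlang-B)
Carried load = a(1 − B) = 2.001·(1 − 0.0008621) = 2.001·0.999138 = 1.9993 E

Final: 1.9993 Erlangs


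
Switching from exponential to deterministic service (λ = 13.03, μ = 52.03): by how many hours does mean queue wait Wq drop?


ρ = 13.03/52.03 = 0.2504
Wq(M/M/1) = ρ/(μ−λ) = 0.2504/39.00 = 0.006421 hr
Wq(M/D/1) = ρ/(2(μ−λ)) = 0.003211 hr
Savings = 0.006421 − 0.003211 = 0.003211 hr

Final: 0.003211 hr


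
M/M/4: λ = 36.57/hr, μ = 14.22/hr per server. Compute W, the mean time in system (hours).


a = 2.5717; ρ = 0.6429; P₀ = 0.067486
Lq = P₀·a^c·ρ/(c!(1−ρ)²) = 0.62026
Wq = Lq/λ = 0.62026/36.57 = 0.01696 hr
W = Wq + 1/μ = 0.01696 + 0.07032 = 0.08728 hr

Final: 0.08728 hr


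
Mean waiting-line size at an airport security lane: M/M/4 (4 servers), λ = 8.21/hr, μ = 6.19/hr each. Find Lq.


a = λ/μ = 1.3263; ρ = a/4 = 0.3316
P₀ = 0.264013
Lq = P₀·a^c·ρ / (c!·(1−ρ)²) = 0.264013·3.09464·0.3316/(24·0.44678)
= 0.02527

Final: 0.02527


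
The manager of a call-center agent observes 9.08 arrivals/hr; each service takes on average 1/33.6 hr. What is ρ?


ρ = λ/μ = 9.08/33.6 = 0.2702

Final: 0.2702


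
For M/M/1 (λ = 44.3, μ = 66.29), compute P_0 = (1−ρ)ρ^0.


ρ = 44.3/66.29 = 0.6683
P_n = (1−ρ)·ρ^n = (1 − 0.6683)·0.6683^0 = 0.3317·1.000000 = 0.331724

Final: 0.331724


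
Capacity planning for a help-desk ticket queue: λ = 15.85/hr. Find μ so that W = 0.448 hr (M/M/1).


W = 1/(μ−λ) ⇒ μ − λ = 1/W = 1/0.448 = 2.2321
μ = λ + 1/W = 15.85 + 2.2321 = 18.0821 per hr

Final: 18.0821 /hr


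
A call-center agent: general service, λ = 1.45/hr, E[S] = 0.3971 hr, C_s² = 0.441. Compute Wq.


ρ = λ·E[S] = 1.45·0.3971 = 0.5758
E[S²] = E[S]²(1+C_s²) = 0.3971²·(1+0.441) = 0.227229
Wq = λ·E[S²]/(2(1−ρ)) = 1.45·0.227229/(2·0.4242) = 0.38835 hr

Final: 0.38835 hr


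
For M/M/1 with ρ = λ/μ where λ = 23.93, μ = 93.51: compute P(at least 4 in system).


ρ = 23.93/93.51 = 0.2559
P(N ≥ n) = ρ^n = 0.2559^4 = 0.004289

Final: 0.004289


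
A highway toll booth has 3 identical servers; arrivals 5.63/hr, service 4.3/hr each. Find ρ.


ρ = λ/(cμ) = 5.63/(3·4.3) = 5.63/12.90 = 0.4364

Final: 0.4364


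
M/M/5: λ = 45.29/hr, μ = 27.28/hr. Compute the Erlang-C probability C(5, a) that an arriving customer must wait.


a = λ/μ = 1.6602; ρ = a/5 = 0.3320
P₀ = 0.189579 (from M/M/c formula)
C(c,a) = [a^c/(c!(1−ρ))]·P₀ = [12.61217/(120·0.6680)]·0.189579
= 0.15735·0.189579 = 0.029830

Final: 0.029830


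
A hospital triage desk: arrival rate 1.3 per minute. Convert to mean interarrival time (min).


Mean interarrival time = 1/λ = 1/1.3 minute = 0.76923 minute
In minutes: 0.76923 × 1 = 0.7692 min

Final: 0.7692 min


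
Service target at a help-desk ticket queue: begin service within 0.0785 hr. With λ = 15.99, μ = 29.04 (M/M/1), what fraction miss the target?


ρ = 15.99/29.04 = 0.5506
P(Wq > t) = ρ·e^{−(μ−λ)t} = 0.5506·e^{−1.0244}
= 0.5506·0.359003 = 0.197674

Final: 0.197674


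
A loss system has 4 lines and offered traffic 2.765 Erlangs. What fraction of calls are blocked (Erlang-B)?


B(c,a) = (a^c/c!) / Σ_{k=0}^{c} a^k/k!
a^4/4! = 2.435394
Σ terms (k=0..4): 1.00000 + 2.76500 + 3.82261 + 3.52317 + 2.43539 = 13.546181
B = 2.435394/13.546181 = 0.179785

Final: 0.179785


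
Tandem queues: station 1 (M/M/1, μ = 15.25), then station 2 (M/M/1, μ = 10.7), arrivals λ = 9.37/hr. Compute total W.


Each node sees arrival rate λ = 9.37/hr (tandem ⇒ throughput preserved).
W₁ = 1/(μ₁−λ) = 1/(15.25−9.37) = 0.17007 hr
W₂ = 1/(μ₂−λ) = 1/(10.7−9.37) = 0.75188 hr
W_total = W₁ + W₂ = 0.17007 + 0.75188 = 0.92195 hr

Final: 0.92195 hr


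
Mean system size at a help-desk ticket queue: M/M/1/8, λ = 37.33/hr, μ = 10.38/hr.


ρ = 37.33/10.38 = 3.5963
L = ρ[1 − (K+1)ρ^K + Kρ^(K+1)] / [(1−ρ)(1−ρ^(K+1))]
Numerator: 3.5963·(1 − 9·27982.408434 + 8·100634.229947) = 1989614.065490
Denominator: (-2.5963)·(-100633.229947) = 261277.991048
L = 1989614.065490/261277.991048 = 7.6149

Final: 7.6149


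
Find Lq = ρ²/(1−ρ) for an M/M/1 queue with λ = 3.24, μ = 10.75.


ρ = 3.24/10.75 = 0.3014
Lq = ρ²/(1−ρ) = 0.09084/0.6986 = 0.1300

Final: 0.1300


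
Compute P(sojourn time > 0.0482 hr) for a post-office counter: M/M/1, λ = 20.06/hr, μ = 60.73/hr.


W ~ Exponential(μ−λ) for M/M/1.
μ − λ = 60.73 − 20.06 = 40.6700
P(W > t) = e^{−(μ−λ)t} = e^{−1.9603} = 0.140817

Final: 0.140817


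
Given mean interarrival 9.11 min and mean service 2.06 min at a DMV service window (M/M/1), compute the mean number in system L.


λ = 60/9.11 = 6.5862 /hr
μ = 60/2.06 = 29.1262 /hr
ρ = λ/μ = 6.5862/29.1262 = 0.2261
L = ρ/(1−ρ) = 0.2261/0.7739 = 0.2922

Final: 0.2922


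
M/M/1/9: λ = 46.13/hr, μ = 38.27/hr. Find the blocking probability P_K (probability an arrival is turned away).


ρ = λ/μ = 46.13/38.27 = 1.2054
P_K = (1−ρ)ρ^K/(1−ρ^(K+1)) = (-0.2054·5.371863)/(1 − 6.475151)
= -1.103288/-5.475151 = 0.201508

Final: 0.201508


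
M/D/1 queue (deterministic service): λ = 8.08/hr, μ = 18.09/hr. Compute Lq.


ρ = 8.08/18.09 = 0.4467
M/D/1: Lq = ρ²/(2(1−ρ)) = 0.1995/(2·0.5533) = 0.18027

Final: 0.18027


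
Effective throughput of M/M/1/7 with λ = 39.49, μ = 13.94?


ρ = 2.8329; P_K = (1−ρ)ρ^7/(1−ρ^8) = 0.647155
λ_eff = λ(1 − P_K) = 39.49·(1 − 0.647155) = 39.49·0.352845 = 13.9338 /hr

Final: 13.9338 /hr


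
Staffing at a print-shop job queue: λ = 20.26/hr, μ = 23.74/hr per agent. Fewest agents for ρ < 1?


Stability requires cμ > λ ⇔ c > λ/μ.
λ/μ = 20.26/23.74 = 0.8534
Minimum integer c = ⌊0.8534⌋ + 1 = 1
Check: 1·23.74 = 23.74 > 20.26, while 0·23.74 = 0.00 ≤ 20.26

Final: 1 servers


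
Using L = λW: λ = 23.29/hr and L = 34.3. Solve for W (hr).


W = L/λ = 34.3/23.29 = 1.4727 hr

Final: 1.4727 hr


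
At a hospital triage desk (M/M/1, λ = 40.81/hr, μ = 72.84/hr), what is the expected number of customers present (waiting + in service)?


ρ = λ/μ = 40.81/72.84 = 0.5603
L = ρ/(1−ρ) = 0.5603/(1 − 0.5603) = 0.5603/0.4397 = 1.2741

Final: 1.2741


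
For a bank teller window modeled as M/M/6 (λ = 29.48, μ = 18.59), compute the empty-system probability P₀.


a = λ/μ = 29.48/18.59 = 1.5858; ρ = a/c = 0.2643
Σ_{k=0}^{5} a^k/k! (terms k=0..5) = 1.00000 + 1.58580 + 1.25738 + 0.66465 + 0.26350 + 0.08357 = 4.85490
Tail: a^6/(6!(1−ρ)) = 15.90335/(720·0.7357) = 0.03002
P₀ = 1/(4.85490 + 0.03002) = 1/4.88492 = 0.204712

Final: 0.204712


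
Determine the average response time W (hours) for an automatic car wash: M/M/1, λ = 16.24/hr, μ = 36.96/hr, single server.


W = 1/(μ−λ) = 1/(36.96 − 16.24) = 1/20.72 = 0.04826 hr

Final: 0.04826 hr


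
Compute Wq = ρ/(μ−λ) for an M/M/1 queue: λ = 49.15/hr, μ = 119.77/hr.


ρ = 49.15/119.77 = 0.4104
Wq = ρ/(μ−λ) = 0.4104/(119.77 − 49.15) = 0.4104/70.62 = 0.005811 hr

Final: 0.005811 hr


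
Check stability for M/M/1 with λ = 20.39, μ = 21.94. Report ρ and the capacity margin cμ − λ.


Total capacity cμ = 1·21.94 = 21.94/hr
ρ = λ/(cμ) = 20.39/21.94 = 0.9294
Stable ⇔ ρ < 1: YES
Spare capacity = cμ − λ = 21.94 − 20.39 = 1.55/hr

Final: ρ = 0.9294; stable; margin = 1.55/hr


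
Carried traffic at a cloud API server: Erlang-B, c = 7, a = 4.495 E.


B(7,4.495) = 0.089880 (Erlang-B)
Carried load = a(1 − B) = 4.495·(1 − 0.089880) = 4.495·0.910120 = 4.0910 E

Final: 4.0910 Erlangs


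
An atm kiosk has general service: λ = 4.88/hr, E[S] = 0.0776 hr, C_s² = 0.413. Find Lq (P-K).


ρ = λ·E[S] = 4.88·0.0776 = 0.3787
Lq = ρ²(1+C_s²)/(2(1−ρ)) = 0.1434·(1+0.413)/(2·0.6213)
= 0.1434·1.4130/1.2426 = 0.16307

Final: 0.16307


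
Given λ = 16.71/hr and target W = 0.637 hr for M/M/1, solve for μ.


W = 1/(μ−λ) ⇒ μ − λ = 1/W = 1/0.637 = 1.5699
μ = λ + 1/W = 16.71 + 1.5699 = 18.2799 per hr

Final: 18.2799 /hr


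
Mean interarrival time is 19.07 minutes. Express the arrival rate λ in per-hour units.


λ = 1/(interarrival time) in consistent units.
1 hour = 60 min, so λ = 60/19.07 = 3.1463 per hour

Final: 3.1463 /hr


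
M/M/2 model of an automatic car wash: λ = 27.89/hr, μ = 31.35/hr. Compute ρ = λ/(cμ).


ρ = λ/(cμ) = 27.89/(2·31.35) = 27.89/62.70 = 0.4448

Final: 0.4448


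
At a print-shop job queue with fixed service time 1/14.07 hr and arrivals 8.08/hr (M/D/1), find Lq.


ρ = 8.08/14.07 = 0.5743
M/D/1: Lq = ρ²/(2(1−ρ)) = 0.3298/(2·0.4257) = 0.38732

Final: 0.38732


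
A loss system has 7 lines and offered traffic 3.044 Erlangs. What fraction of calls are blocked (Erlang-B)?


B(c,a) = (a^c/c!) / Σ_{k=0}^{c} a^k/k!
a^7/7! = 0.480487
Σ terms (k=0..7): 1.00000 + 3.04400 + 4.63297 + 4.70092 + 3.57740 + 2.17792 + 1.10493 + 0.48049 = 20.718624
B = 0.480487/20.718624 = 0.023191

Final: 0.023191


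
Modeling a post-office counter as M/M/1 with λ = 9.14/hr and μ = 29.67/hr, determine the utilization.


ρ = λ/μ = 9.14/29.67 = 0.3081

Final: 0.3081


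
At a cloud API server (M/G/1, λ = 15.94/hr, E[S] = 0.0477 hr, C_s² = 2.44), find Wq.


ρ = λ·E[S] = 15.94·0.0477 = 0.7603
E[S²] = E[S]²(1+C_s²) = 0.0477²·(1+2.44) = 0.007827
Wq = λ·E[S²]/(2(1−ρ)) = 15.94·0.007827/(2·0.2397) = 0.26029 hr

Final: 0.26029 hr
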